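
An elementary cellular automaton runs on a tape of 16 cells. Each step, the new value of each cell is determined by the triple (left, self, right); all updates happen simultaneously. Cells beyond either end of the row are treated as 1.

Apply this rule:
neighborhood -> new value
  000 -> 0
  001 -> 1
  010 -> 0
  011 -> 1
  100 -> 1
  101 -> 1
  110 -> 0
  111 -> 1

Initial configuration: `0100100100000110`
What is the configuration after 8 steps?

1011011010001101
0110110101011011
1101101010110111
1011010101101111
0110101011011111
1101010110111111
1010101101111111
0101011011111111

0101011011111111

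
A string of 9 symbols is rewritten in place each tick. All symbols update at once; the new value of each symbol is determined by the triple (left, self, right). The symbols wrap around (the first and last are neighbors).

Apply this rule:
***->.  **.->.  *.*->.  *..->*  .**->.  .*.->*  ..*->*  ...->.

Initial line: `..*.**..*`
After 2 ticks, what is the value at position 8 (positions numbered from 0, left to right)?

tick 1: ***...***
tick 2: ...*.*...
position 8 holds .

.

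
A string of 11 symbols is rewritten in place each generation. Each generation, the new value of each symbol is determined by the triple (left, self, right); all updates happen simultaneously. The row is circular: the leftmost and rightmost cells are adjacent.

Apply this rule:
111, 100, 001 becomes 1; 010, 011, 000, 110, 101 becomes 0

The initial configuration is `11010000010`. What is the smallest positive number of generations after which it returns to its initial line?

4

generation 1: 00001000100
generation 2: 00010101010
generation 3: 00100000001
generation 4: 11010000010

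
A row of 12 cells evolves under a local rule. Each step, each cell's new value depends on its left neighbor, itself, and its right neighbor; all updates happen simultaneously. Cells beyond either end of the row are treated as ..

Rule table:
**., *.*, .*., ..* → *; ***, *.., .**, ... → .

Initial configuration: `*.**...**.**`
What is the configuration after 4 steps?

*.*.*.*.*.**

**.*..*.**.*
.***.***.***
*..**..**..*
*.*.*.*.*.**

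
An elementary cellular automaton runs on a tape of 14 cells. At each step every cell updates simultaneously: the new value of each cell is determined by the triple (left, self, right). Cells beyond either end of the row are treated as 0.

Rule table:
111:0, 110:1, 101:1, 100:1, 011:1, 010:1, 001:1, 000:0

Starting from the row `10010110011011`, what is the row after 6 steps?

11111111111111
10000000000001
11000000000011
11100000000111
10110000001101
11111000011111

11111000011111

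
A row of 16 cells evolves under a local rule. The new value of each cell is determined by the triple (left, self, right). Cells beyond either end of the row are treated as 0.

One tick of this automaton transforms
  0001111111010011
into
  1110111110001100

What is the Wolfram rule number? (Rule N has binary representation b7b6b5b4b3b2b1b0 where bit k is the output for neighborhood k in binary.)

position 4: 111 → 1  (bit 7 = 1)
position 9: 110 → 0  (bit 6 = 0)
position 10: 101 → 0  (bit 5 = 0)
position 12: 100 → 1  (bit 4 = 1)
position 3: 011 → 0  (bit 3 = 0)
position 11: 010 → 0  (bit 2 = 0)
position 2: 001 → 1  (bit 1 = 1)
position 0: 000 → 1  (bit 0 = 1)
bits b7..b0 = 10010011 = 147

147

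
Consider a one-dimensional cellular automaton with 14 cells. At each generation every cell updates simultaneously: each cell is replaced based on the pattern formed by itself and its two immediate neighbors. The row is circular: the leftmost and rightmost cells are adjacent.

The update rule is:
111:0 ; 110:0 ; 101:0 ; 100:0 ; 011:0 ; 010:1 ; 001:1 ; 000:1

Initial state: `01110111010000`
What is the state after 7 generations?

11110000000001

10000000010111
00111111110000
11000000000111
00011111111000
11100000000011
00001111111100
11110000000001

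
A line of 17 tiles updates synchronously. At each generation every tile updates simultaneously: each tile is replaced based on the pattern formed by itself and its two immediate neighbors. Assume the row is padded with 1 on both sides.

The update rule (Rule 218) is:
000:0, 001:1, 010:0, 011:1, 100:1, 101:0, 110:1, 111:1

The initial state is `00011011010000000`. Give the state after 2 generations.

generation 1: 10111011001000001
generation 2: 10111011110100011

10111011110100011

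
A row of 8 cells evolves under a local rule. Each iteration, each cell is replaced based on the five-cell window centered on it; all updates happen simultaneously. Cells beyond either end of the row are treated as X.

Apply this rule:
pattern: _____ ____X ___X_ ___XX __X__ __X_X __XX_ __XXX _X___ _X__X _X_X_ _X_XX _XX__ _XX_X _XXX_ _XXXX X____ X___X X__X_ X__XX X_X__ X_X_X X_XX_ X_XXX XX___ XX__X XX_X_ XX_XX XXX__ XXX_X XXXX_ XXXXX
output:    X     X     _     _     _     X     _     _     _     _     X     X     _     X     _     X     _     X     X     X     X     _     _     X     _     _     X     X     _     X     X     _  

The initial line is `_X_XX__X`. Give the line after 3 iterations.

_XXX_XXX

X_X___X_
XXX_X_XX
_XXX_XXX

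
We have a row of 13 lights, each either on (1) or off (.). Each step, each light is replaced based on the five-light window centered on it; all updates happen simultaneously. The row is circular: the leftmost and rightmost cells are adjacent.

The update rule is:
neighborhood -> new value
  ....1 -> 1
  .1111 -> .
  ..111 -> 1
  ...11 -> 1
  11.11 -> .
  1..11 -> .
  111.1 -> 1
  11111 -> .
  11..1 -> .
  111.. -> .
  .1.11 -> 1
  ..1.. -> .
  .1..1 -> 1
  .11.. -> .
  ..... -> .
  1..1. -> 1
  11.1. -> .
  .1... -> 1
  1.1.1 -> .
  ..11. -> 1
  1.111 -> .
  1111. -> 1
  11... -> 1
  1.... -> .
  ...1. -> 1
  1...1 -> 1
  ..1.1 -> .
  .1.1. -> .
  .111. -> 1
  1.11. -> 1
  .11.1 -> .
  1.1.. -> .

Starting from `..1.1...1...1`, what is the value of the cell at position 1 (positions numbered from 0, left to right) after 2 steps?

11...111.111.
1.111111..11.
position 1 holds .

.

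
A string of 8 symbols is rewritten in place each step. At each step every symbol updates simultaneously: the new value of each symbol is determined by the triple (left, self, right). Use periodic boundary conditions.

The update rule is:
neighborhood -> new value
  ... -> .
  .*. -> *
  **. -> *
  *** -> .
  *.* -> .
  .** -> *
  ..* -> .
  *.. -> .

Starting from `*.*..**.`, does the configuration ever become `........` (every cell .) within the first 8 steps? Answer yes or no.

*.*..**.  (fixed point — unchanged through step 8)
step 8 is *.*..**., still not uniform .

no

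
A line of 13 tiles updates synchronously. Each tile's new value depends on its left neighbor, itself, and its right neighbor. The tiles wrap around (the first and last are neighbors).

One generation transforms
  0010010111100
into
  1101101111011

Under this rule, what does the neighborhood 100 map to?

At position 3 the neighborhood is 100; the next row has 1 there.

1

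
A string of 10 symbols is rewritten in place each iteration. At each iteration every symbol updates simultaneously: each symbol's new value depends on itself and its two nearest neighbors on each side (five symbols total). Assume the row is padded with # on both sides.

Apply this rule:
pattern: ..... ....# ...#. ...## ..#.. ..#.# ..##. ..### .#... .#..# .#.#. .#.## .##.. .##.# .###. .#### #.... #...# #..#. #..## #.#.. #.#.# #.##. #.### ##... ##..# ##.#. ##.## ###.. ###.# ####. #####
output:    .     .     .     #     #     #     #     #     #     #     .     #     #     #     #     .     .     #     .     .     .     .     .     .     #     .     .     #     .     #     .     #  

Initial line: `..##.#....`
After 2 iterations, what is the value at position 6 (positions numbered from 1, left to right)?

.

iteration 1: ..##..#..#
iteration 2: ..##..##.#
position 6 holds .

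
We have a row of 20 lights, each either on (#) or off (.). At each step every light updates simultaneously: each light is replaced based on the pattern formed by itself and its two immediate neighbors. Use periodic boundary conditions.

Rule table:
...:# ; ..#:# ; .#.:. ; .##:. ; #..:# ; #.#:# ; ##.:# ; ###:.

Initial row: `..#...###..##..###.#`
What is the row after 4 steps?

##.###..###.###..##.
.##..###..##..###.##
#.###..###.###..##.#
##..###..##..###.##.

##..###..##..###.##.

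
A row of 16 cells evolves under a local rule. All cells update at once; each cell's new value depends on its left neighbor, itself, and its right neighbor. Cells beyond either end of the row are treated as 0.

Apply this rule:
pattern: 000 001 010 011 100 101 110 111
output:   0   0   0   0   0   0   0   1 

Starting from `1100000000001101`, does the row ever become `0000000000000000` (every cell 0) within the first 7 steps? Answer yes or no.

yes

0000000000000000
all cells are 0 at step 1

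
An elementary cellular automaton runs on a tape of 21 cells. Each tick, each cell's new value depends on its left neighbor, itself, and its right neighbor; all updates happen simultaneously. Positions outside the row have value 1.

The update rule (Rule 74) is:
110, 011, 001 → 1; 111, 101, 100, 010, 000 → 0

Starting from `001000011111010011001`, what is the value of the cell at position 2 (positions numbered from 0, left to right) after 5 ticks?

1

010000110001000111011
000001110010001101010
000011010100011100000
000111000000110100001
001101000001110000011
position 2 holds 1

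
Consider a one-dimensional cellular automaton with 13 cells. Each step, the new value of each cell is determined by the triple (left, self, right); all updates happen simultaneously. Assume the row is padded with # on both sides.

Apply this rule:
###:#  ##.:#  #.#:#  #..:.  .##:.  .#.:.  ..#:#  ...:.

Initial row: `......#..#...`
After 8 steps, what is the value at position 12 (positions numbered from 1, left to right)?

.....#..#...#
....#..#...#.
...#..#...#.#
..#..#...#.#.
.#..#...#.#.#
#..#...#.#.#.
#.#...#.#.#.#
##...#.#.#.#.
position 12 holds #

#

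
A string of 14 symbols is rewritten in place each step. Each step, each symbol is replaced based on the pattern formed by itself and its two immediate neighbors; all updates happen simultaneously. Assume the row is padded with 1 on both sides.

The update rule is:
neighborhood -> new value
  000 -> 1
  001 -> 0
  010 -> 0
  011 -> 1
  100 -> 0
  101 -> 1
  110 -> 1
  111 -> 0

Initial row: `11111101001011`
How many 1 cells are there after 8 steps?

3

step 1: 00000110000110
step 2: 01110110110111
step 3: 11011111111100
step 4: 01110000000100
step 5: 11010111110000
step 6: 01101100010110
step 7: 11111101001111
step 8: 00000110001000
count of 1: 3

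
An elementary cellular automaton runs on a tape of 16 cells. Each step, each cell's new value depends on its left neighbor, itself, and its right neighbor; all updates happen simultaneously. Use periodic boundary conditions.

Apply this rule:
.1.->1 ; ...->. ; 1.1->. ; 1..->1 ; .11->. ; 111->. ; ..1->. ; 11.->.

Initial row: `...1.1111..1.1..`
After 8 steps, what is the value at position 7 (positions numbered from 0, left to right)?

.

...1.....1.1.11.
...11....1.1...1
1....1...1.11..1
.1...11..1...1..
.11....1.11..11.
...1...1...1...1
1..11..11..11..1
.1...1...1...1..
position 7 holds .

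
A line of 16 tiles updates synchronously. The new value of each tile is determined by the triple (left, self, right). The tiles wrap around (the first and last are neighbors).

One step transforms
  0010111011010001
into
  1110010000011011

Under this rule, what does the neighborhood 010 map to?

1

At position 2 the neighborhood is 010; the next row has 1 there.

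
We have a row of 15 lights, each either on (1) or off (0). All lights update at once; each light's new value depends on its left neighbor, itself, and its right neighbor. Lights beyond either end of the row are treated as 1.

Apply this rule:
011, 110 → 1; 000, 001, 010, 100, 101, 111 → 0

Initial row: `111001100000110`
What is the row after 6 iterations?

000001100000110

001001100000110
000001100000110
000001100000110  (fixed point — unchanged through iteration 6)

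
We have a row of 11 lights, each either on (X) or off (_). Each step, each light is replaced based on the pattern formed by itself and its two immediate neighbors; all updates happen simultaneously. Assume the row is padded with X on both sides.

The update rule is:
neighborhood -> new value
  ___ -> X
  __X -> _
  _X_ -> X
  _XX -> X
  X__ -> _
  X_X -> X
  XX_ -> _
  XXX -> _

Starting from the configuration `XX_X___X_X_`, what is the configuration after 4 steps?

__X___XX_XX

step 1: __XX_X_XXXX
step 2: __X_XXXX___
step 3: __XXX____X_
step 4: __X___XX_XX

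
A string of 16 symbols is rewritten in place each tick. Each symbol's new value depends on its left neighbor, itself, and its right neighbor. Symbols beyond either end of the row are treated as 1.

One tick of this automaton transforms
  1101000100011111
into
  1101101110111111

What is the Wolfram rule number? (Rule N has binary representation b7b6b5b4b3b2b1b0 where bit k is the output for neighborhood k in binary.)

position 0: 111 → 1  (bit 7 = 1)
position 1: 110 → 1  (bit 6 = 1)
position 2: 101 → 0  (bit 5 = 0)
position 4: 100 → 1  (bit 4 = 1)
position 11: 011 → 1  (bit 3 = 1)
position 3: 010 → 1  (bit 2 = 1)
position 6: 001 → 1  (bit 1 = 1)
position 5: 000 → 0  (bit 0 = 0)
bits b7..b0 = 11011110 = 222

222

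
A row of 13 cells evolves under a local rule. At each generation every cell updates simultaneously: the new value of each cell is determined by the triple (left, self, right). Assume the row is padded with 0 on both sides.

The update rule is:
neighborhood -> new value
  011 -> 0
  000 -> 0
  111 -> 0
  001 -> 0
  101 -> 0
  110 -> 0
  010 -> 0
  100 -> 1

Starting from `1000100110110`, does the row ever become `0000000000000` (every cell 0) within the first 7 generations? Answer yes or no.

0100010000001
0010001000000
0001000100000
0000100010000
0000010001000
0000001000100
0000000100010
generation 7 is 0000000100010, still not uniform 0

no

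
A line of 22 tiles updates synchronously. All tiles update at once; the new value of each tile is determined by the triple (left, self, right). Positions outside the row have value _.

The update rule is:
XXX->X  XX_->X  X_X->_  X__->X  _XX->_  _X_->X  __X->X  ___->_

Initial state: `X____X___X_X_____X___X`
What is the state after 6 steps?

_XX__XXX_XXX_XXX_XXX_X

XX__XXX_XX_XX___XXX_XX
_XXX_XX__X__XX_X_XX__X
X_XX__XXXXXX_X_X__XXXX
X__XXX_XXXXX_X_XXX_XXX
XXX_XX__XXXX_X__XX__XX
_XX__XXX_XXX_XXX_XXX_X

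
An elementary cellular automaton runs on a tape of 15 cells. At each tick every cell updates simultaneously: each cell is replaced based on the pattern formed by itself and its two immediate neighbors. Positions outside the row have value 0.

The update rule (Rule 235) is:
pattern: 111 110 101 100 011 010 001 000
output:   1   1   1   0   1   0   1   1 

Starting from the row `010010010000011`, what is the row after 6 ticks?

111011111111111

tick 1: 100100100111111
tick 2: 001001001111111
tick 3: 110010011111111
tick 4: 110100111111111
tick 5: 111001111111111
tick 6: 111011111111111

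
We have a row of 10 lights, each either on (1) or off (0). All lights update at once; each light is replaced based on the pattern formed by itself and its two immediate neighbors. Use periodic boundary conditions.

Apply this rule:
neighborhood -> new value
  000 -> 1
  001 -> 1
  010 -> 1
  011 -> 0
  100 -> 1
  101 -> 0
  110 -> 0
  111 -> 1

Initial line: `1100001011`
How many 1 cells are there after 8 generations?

5

1011111001
0001110110
1110100001
1100111110
0011011100
1100001011  (repeats generation 0; period 6)
generation 8: 0001110110
count of 1: 5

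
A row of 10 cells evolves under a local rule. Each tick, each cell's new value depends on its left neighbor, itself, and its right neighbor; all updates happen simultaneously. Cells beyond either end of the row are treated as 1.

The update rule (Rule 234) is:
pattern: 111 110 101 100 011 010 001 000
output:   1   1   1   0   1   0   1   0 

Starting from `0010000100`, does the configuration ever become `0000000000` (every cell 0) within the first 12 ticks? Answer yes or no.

no

0100001001
1000010011
1000100111
1001001111
1010011111
1100111111
1101111111
1111111111
1111111111  (fixed point — unchanged through tick 12)
tick 12 is 1111111111, still not uniform 0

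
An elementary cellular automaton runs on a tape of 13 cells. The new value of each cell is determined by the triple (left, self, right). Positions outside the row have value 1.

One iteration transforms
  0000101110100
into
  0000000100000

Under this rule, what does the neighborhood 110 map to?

0

At position 8 the neighborhood is 110; the next row has 0 there.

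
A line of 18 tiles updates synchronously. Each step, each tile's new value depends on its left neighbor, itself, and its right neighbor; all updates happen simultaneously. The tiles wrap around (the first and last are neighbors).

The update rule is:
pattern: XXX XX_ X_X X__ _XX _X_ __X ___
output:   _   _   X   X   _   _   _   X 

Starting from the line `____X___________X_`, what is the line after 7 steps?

XXX__XXXXXXXXXX__X
___X___________X__
XX__XXXXXXXXXX__XX
__X___________X___
X__XXXXXXXXXX__XXX
_X___________X____
__XXXXXXXXXX__XXXX

__XXXXXXXXXX__XXXX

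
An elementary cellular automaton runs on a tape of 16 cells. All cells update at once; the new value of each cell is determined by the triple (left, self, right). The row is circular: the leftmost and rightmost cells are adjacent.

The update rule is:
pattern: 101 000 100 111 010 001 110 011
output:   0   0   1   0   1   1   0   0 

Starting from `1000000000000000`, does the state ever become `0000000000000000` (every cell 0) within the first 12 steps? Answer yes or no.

1100000000000001
0010000000000010
0111000000000111
0000100000001000
0001110000011100
0010001000100010
0111011101110111
0000000000000000
all cells are 0 at step 8

yes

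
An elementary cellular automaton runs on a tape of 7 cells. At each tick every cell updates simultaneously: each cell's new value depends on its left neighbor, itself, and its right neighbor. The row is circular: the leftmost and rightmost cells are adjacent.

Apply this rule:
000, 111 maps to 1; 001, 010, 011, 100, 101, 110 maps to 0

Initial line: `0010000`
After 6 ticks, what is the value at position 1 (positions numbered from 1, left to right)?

1

tick 1: 1000111
tick 2: 0010011
tick 3: 0000000
tick 4: 1111111
tick 5: 1111111  (fixed point — unchanged through tick 6)
position 1 holds 1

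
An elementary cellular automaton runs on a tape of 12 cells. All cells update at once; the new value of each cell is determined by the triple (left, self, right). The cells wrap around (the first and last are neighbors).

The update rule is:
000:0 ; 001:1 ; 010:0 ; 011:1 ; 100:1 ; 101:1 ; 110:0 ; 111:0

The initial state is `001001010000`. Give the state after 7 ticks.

010110101000
101101010100
011010101011
110101010110
101010101101
010101011011
101010110110

101010110110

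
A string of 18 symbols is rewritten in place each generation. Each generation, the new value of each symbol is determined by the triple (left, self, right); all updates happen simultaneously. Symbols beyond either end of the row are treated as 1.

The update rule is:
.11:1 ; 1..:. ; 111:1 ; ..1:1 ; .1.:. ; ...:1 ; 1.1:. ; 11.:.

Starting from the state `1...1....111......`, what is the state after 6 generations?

.11111..1111111111

..11..11111..11111
.11..11111..111111
.1..11111..1111111
...11111..11111111
.111111..111111111
.11111..1111111111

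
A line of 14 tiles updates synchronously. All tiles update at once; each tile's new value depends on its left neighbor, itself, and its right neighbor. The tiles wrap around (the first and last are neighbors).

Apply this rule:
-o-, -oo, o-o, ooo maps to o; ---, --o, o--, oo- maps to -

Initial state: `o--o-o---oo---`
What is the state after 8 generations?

generation 1: o--ooo---o----
generation 2: o--oo----o----
generation 3: o--o-----o----
generation 4: o--o-----o----  (fixed point — unchanged through generation 8)

o--o-----o----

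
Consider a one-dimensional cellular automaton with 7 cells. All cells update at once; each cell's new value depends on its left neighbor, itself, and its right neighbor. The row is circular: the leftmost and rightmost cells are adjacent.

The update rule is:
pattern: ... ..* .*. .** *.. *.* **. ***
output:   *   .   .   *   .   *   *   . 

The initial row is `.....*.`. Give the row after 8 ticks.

....***

tick 1: ****...
tick 2: *..*.*.
tick 3: ....*.*
tick 4: .**..*.
tick 5: .**....
tick 6: .**.***
tick 7: *****.*
tick 8: ....***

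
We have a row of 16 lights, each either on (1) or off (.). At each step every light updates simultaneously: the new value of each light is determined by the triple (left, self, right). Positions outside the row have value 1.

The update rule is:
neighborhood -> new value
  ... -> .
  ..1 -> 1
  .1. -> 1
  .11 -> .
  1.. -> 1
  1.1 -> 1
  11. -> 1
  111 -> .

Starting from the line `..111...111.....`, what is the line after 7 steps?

11..11.1..11...1
.111.11111.11.1.
1..11....11.1111
111.11..1.11....
..11.11111.11..1
11.11....11.111.
.11.11..1.11..11

.11.11..1.11..11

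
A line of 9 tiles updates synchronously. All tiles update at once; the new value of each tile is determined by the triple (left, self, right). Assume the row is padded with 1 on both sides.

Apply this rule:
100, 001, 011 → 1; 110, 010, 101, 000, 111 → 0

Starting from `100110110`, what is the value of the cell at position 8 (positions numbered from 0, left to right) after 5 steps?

1

011100100
010011011
001110010
111001100
000111011
position 8 holds 1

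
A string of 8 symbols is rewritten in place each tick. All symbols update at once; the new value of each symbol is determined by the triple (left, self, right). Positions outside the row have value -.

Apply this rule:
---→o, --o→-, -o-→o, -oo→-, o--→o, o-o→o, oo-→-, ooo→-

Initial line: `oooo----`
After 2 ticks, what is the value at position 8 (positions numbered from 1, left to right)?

----oooo
ooo-----
position 8 holds -

-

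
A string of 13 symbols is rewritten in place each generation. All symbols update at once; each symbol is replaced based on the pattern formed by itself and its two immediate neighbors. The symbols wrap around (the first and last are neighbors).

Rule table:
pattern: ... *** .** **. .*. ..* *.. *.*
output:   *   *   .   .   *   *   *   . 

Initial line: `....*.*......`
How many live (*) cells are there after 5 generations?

*****.*******
****...******
***.***.*****
**...*...****
*.*******.***
count of *: 11

11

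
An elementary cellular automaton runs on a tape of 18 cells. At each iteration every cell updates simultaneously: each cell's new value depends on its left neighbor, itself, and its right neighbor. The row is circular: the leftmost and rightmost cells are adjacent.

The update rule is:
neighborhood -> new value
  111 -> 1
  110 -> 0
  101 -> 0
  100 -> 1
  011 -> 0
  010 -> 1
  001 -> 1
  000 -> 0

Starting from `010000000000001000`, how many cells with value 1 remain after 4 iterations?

iteration 1: 111000000000011100
iteration 2: 010100000000101011
iteration 3: 010110000001101000
iteration 4: 110001000010001100
count of 1: 6

6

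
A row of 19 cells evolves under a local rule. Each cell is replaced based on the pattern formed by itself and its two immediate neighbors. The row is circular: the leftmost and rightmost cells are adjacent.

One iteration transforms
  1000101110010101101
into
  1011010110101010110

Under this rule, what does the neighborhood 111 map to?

At position 7 the neighborhood is 111; the next row has 1 there.

1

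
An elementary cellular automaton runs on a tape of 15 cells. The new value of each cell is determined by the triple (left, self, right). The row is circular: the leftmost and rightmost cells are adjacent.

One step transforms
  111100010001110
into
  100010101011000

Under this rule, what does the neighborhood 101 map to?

0

At position 14 the neighborhood is 101; the next row has 0 there.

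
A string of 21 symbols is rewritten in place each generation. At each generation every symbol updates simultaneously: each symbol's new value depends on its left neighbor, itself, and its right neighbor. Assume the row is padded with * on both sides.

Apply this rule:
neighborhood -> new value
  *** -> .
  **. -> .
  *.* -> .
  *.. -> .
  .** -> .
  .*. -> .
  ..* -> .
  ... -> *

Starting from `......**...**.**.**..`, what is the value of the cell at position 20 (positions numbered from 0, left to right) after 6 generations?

.

generation 1: .****....*...........
generation 2: ......**...*********.
generation 3: .****....*...........  (repeats generation 1; period 2)
generation 6: ......**...*********.
position 20 holds .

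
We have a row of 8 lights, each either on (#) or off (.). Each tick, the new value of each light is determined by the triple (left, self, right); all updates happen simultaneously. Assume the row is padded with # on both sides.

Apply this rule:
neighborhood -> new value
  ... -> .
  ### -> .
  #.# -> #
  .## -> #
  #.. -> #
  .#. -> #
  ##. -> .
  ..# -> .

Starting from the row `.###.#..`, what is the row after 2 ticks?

..#.#..#

##..###.
..#.#..#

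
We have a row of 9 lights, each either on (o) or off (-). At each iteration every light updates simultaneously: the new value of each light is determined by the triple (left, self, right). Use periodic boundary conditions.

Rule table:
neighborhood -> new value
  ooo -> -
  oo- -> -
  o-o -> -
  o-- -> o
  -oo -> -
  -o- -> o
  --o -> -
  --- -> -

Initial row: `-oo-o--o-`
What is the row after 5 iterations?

----oo-oo
o--------
oo-------
--o------
--oo-----

--oo-----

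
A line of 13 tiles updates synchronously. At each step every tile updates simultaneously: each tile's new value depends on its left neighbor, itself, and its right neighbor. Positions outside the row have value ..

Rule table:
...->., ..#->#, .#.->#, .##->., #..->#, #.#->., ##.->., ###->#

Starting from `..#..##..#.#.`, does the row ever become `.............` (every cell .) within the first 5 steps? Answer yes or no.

step 1: .####..###.##
step 2: #.##.##.#....
step 3: #.......##...
step 4: ##.....#..#..
step 5: ..#...######.
step 5 is ..#...######., still not uniform .

no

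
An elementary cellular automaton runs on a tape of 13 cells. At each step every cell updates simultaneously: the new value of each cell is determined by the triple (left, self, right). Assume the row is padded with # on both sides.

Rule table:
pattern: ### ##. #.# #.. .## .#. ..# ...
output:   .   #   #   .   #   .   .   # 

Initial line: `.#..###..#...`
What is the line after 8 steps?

#...#.#....#.
#.#..#..##..#
##......##..#
.#.####.##..#
#.##..####..#
####..#..#..#
...#........#
.#...######.#

.#...######.#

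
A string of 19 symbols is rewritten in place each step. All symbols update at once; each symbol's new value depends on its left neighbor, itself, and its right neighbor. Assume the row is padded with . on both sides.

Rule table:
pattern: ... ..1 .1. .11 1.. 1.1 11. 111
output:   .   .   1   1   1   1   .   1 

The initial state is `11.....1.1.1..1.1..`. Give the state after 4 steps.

1.1....111111.1111.
1111...11111.1111.1
111.1..1111.1111.11
11.111.111.1111.11.

11.111.111.1111.11.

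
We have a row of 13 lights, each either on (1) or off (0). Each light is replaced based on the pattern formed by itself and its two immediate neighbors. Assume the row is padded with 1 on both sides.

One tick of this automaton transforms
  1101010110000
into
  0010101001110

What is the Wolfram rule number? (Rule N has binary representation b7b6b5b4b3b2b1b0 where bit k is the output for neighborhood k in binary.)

position 0: 111 → 0  (bit 7 = 0)
position 1: 110 → 0  (bit 6 = 0)
position 2: 101 → 1  (bit 5 = 1)
position 9: 100 → 1  (bit 4 = 1)
position 7: 011 → 0  (bit 3 = 0)
position 3: 010 → 0  (bit 2 = 0)
position 12: 001 → 0  (bit 1 = 0)
position 10: 000 → 1  (bit 0 = 1)
bits b7..b0 = 00110001 = 49

49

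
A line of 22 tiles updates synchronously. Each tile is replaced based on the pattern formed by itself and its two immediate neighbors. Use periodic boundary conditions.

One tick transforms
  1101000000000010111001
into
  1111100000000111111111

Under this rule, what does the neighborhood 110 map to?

At position 1 the neighborhood is 110; the next row has 1 there.

1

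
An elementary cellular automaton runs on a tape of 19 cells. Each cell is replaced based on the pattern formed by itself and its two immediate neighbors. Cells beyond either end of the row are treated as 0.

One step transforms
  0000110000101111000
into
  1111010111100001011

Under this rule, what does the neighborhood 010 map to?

1

At position 10 the neighborhood is 010; the next row has 1 there.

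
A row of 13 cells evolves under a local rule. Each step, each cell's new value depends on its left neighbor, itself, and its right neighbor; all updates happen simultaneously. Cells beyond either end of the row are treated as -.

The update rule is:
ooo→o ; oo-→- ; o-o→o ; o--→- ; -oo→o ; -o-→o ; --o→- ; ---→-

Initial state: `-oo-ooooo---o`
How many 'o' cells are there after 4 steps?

5

step 1: -o-ooooo----o
step 2: -oooooo-----o
step 3: -ooooo------o
step 4: -oooo-------o
count of o: 5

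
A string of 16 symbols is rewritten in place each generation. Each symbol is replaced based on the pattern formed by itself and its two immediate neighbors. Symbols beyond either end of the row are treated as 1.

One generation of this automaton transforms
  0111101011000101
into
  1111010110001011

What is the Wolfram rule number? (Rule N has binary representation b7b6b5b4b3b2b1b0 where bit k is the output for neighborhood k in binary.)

position 2: 111 → 1  (bit 7 = 1)
position 4: 110 → 0  (bit 6 = 0)
position 0: 101 → 1  (bit 5 = 1)
position 10: 100 → 0  (bit 4 = 0)
position 1: 011 → 1  (bit 3 = 1)
position 6: 010 → 0  (bit 2 = 0)
position 12: 001 → 1  (bit 1 = 1)
position 11: 000 → 0  (bit 0 = 0)
bits b7..b0 = 10101010 = 170

170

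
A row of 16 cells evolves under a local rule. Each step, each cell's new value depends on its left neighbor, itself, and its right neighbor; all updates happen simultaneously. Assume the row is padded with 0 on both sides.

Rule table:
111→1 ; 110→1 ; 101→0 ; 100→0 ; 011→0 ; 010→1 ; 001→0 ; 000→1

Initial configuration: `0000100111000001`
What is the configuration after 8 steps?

step 1: 1110100011011101
step 2: 0110101001001101
step 3: 0010101001000101
step 4: 1010101001010101
step 5: 1010101001010101  (fixed point — unchanged through step 8)

1010101001010101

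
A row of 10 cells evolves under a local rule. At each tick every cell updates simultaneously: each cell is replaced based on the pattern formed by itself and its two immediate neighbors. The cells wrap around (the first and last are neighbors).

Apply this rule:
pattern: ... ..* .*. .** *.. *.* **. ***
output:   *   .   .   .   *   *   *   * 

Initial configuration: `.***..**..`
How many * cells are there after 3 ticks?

6

tick 1: ..***..***
tick 2: *..***..**
tick 3: **..***..*
count of *: 6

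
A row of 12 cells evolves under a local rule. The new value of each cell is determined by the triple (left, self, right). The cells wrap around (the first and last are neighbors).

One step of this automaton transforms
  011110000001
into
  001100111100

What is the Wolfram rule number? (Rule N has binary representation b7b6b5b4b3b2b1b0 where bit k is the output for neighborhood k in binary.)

position 2: 111 → 1  (bit 7 = 1)
position 4: 110 → 0  (bit 6 = 0)
position 0: 101 → 0  (bit 5 = 0)
position 5: 100 → 0  (bit 4 = 0)
position 1: 011 → 0  (bit 3 = 0)
position 11: 010 → 0  (bit 2 = 0)
position 10: 001 → 0  (bit 1 = 0)
position 6: 000 → 1  (bit 0 = 1)
bits b7..b0 = 10000001 = 129

129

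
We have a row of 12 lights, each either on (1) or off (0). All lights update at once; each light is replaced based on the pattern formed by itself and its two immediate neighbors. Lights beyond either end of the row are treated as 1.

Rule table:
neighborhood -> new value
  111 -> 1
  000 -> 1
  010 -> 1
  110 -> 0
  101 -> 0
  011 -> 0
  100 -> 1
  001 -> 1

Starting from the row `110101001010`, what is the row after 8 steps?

100101111010
011100110010
001011001110
111000110100
110111000111
100010111011
011110010001
001101111110

001101111110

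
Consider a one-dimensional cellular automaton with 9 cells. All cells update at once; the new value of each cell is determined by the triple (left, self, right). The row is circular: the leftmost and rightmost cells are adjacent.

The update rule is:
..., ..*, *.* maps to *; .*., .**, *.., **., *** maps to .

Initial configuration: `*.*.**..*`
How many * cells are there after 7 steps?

3

.*.*...*.
*.*..**..
.*..*...*
*..*..**.
..*..*..*
.*..*..*.
*..*..*..
count of *: 3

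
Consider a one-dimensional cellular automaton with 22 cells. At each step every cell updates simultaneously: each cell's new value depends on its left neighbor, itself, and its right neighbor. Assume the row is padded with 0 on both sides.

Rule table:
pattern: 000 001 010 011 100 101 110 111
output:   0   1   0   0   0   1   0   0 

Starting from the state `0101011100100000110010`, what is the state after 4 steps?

1010100001000001000100
0101000010000010001000
1010000100000100010000
0100001000001000100000

0100001000001000100000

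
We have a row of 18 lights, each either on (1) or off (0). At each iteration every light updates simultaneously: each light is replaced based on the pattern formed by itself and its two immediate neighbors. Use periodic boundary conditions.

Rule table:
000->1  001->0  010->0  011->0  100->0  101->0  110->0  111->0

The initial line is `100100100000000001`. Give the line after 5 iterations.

000000001111111100

000000001111111100
111111100000000001
000000001111111100  (repeats iteration 1; period 2)
iteration 5: 000000001111111100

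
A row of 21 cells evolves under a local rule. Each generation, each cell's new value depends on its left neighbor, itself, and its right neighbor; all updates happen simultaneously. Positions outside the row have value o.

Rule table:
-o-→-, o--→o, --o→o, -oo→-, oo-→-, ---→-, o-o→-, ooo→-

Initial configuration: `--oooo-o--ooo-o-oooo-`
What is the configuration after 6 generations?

oo------oo-----------
--o----o--o---------o
oo-o--o-oo-o-------o-
----oo------o-----o--
o--o--o----o-o---o-oo
-oo-oo-o--o---o-o----

-oo-oo-o--o---o-o----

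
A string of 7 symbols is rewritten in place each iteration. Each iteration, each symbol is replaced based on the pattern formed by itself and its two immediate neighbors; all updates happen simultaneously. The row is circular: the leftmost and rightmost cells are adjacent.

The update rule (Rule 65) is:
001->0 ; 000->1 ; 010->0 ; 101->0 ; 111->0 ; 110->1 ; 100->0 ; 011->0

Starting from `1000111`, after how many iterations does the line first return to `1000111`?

5

iteration 1: 1010000
iteration 2: 0000110
iteration 3: 1110010
iteration 4: 0010000
iteration 5: 1000111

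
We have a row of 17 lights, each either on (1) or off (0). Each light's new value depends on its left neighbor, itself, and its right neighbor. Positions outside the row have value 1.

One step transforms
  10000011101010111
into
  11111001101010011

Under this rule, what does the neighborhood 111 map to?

At position 7 the neighborhood is 111; the next row has 1 there.

1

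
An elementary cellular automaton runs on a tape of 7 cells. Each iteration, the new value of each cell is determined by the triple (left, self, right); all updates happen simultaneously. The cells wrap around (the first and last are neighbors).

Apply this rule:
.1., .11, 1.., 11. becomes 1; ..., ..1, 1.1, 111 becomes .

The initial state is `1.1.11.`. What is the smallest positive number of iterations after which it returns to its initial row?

1

iteration 1: 1.1.11.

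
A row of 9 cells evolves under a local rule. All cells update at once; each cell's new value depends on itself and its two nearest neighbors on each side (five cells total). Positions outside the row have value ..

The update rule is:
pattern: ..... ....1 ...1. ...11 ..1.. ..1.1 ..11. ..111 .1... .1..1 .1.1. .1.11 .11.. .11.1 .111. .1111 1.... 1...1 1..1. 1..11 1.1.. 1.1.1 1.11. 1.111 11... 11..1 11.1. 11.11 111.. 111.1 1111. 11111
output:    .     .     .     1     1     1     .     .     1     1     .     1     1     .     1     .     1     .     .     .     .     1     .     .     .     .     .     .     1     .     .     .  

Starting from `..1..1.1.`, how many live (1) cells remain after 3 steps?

4

step 1: ..11.1..1
step 2: .1....1.1
step 3: .111..1..
count of 1: 4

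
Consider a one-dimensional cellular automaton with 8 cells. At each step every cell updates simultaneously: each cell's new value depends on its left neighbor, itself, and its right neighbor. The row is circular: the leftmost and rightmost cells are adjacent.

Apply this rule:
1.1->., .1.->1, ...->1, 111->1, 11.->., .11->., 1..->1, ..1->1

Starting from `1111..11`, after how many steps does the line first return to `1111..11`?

6

111.11.1
11......
..111111
11.1111.
....11..
1111..11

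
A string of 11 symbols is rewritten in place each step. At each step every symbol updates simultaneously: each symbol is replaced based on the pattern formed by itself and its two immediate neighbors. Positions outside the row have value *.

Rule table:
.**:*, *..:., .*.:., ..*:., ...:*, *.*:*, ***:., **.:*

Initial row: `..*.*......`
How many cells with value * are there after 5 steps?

7

step 1: ...*..****.
step 2: .*....*..**
step 3: *..**....*.
step 4: *..**.**..*
step 5: *..*****..*
count of *: 7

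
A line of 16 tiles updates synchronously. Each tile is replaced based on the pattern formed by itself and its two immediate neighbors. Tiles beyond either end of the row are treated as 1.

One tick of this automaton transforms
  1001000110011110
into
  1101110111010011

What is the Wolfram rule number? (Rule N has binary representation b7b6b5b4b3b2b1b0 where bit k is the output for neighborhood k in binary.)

125

position 12: 111 → 0  (bit 7 = 0)
position 0: 110 → 1  (bit 6 = 1)
position 15: 101 → 1  (bit 5 = 1)
position 1: 100 → 1  (bit 4 = 1)
position 7: 011 → 1  (bit 3 = 1)
position 3: 010 → 1  (bit 2 = 1)
position 2: 001 → 0  (bit 1 = 0)
position 5: 000 → 1  (bit 0 = 1)
bits b7..b0 = 01111101 = 125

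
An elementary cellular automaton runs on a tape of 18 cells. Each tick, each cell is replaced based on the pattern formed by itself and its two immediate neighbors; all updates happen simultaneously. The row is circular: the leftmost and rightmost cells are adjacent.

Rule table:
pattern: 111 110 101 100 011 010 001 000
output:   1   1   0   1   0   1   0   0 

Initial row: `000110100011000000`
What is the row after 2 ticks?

tick 1: 000010110001100000
tick 2: 000010011000110000

000010011000110000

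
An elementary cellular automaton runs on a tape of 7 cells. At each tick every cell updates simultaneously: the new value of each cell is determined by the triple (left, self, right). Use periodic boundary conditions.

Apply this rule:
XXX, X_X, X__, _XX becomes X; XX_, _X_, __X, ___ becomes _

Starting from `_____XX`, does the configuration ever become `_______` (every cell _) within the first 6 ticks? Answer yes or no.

no

tick 1: X____X_
tick 2: _X____X
tick 3: X_X____
tick 4: _X_X___
tick 5: __X_X__
tick 6: ___X_X_
tick 6 is ___X_X_, still not uniform _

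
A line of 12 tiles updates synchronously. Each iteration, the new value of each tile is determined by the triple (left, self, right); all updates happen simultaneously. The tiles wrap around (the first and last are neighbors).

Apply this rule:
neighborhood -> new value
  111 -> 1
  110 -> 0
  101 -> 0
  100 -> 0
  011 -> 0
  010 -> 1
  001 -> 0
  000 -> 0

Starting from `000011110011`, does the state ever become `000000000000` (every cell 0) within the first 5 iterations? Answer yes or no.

yes

000001100000
000000000000
all cells are 0 at iteration 2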